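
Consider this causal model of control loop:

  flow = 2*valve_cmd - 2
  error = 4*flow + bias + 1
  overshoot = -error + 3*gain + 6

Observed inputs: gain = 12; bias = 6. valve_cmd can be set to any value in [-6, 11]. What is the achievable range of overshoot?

-45 to 91

Substituting into the error equation gives error = 8*valve_cmd - 1.
This gives overshoot = -8*valve_cmd + 43.
Linear in valve_cmd, so extremes are at the endpoints: valve_cmd = -6 gives overshoot = 91; valve_cmd = 11 gives overshoot = -45.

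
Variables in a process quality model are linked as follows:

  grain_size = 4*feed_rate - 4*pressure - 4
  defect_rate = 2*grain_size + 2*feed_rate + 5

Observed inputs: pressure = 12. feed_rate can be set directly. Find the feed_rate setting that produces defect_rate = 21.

feed_rate = 12

Substituting into the grain_size equation gives grain_size = 4*feed_rate - 52.
defect_rate becomes 10*feed_rate - 99.
Solve 10*feed_rate - 99 = 21: feed_rate = (21 + 99) / 10 = 12.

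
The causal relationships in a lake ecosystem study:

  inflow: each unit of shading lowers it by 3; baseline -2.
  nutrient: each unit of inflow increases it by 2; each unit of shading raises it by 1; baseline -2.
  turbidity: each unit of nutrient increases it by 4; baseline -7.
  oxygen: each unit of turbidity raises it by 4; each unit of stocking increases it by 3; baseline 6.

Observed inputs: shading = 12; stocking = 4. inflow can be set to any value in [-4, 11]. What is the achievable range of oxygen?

Intervening on inflow fixes its value directly, overriding its dependence on shading.
Substituting into the nutrient equation gives nutrient = 2*inflow + 10.
Substituting into the turbidity equation gives turbidity = 8*inflow + 33.
Substituting into the oxygen equation gives oxygen = 32*inflow + 150.
Linear in inflow, so extremes are at the endpoints: inflow = -4 gives oxygen = 22; inflow = 11 gives oxygen = 502.

22 to 502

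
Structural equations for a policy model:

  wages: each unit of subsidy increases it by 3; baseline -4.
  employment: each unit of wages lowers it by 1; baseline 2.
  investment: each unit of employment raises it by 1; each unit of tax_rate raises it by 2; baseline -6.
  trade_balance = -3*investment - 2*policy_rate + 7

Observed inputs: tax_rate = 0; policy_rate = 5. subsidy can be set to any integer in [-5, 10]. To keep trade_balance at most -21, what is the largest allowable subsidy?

Substituting into the employment equation gives employment = -3*subsidy + 6.
investment becomes -3*subsidy.
Substituting into the trade_balance equation gives trade_balance = 9*subsidy - 3.
Require 9*subsidy - 3 ≤ -21, so subsidy ≤ -2.
The largest integer in [-5, 10] satisfying this is -2.

subsidy = -2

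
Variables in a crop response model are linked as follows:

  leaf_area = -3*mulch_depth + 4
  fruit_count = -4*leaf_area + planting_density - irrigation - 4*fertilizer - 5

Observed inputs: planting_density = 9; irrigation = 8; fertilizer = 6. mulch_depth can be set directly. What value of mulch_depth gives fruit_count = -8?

Substituting into the fruit_count equation gives fruit_count = 12*mulch_depth - 44.
Solve 12*mulch_depth - 44 = -8: mulch_depth = (-8 + 44) / 12 = 3.

mulch_depth = 3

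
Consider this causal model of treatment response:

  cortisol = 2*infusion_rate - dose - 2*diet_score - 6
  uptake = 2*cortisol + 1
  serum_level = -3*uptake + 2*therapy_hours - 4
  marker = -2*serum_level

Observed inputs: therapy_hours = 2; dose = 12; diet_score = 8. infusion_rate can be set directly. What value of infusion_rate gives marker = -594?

infusion_rate = -8

Substituting into the cortisol equation gives cortisol = 2*infusion_rate - 34.
uptake becomes 4*infusion_rate - 67.
Substituting into the serum_level equation gives serum_level = -12*infusion_rate + 201.
This gives marker = 24*infusion_rate - 402.
Solve 24*infusion_rate - 402 = -594: infusion_rate = (-594 + 402) / 24 = -8.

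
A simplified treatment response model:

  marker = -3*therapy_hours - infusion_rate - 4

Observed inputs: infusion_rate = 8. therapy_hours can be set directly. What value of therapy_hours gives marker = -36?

therapy_hours = 8

Substituting into the marker equation gives marker = -3*therapy_hours - 12.
Solve -3*therapy_hours - 12 = -36: therapy_hours = (-36 + 12) / -3 = 8.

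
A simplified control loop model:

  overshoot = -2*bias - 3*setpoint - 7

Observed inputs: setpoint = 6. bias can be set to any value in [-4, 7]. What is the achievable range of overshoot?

-39 to -17

Substituting into the overshoot equation gives overshoot = -2*bias - 25.
Linear in bias, so extremes are at the endpoints: bias = -4 gives overshoot = -17; bias = 7 gives overshoot = -39.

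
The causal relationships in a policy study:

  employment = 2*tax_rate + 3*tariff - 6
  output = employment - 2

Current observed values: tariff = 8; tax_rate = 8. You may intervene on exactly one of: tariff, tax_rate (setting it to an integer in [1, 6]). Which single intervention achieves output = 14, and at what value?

set tariff = 2

Intervening on tariff: with other inputs at their observed values, output = 3*tariff + 8. Solving for 14 gives tariff = 2, within [1, 6].
Intervening on tax_rate: output = 2*tax_rate + 16. Reaching 14 requires tax_rate = -1, outside [1, 6].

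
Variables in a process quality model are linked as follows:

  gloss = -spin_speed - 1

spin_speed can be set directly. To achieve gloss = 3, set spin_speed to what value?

spin_speed = -4

Solve -spin_speed - 1 = 3: spin_speed = (3 + 1) / -1 = -4.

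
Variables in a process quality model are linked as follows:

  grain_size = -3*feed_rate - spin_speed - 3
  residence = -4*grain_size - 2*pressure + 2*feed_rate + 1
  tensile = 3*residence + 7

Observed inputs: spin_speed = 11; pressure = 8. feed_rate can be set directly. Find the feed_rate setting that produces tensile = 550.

Substituting into the grain_size equation gives grain_size = -3*feed_rate - 14.
Substituting into the residence equation gives residence = 14*feed_rate + 41.
So tensile = 42*feed_rate + 130.
Solve 42*feed_rate + 130 = 550: feed_rate = (550 - 130) / 42 = 10.

feed_rate = 10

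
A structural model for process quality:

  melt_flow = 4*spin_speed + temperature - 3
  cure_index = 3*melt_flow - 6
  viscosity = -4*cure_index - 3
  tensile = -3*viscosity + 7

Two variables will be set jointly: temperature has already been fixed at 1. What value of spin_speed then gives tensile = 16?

With temperature held at 1:
Substituting into the melt_flow equation gives melt_flow = 4*spin_speed - 2.
Substituting into the cure_index equation gives cure_index = 12*spin_speed - 12.
Substituting into the viscosity equation gives viscosity = -48*spin_speed + 45.
This gives tensile = 144*spin_speed - 128.
Solve 144*spin_speed - 128 = 16: spin_speed = (16 + 128) / 144 = 1.

spin_speed = 1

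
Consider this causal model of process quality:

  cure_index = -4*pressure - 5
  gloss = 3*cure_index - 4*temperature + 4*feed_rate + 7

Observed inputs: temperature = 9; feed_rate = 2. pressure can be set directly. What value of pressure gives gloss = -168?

Substituting into the gloss equation gives gloss = -12*pressure - 36.
Solve -12*pressure - 36 = -168: pressure = (-168 + 36) / -12 = 11.

pressure = 11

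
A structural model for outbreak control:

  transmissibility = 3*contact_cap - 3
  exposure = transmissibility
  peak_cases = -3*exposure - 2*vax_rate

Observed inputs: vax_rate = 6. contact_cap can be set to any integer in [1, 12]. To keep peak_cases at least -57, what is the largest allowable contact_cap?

Substituting into the exposure equation gives exposure = 3*contact_cap - 3.
This gives peak_cases = -9*contact_cap - 3.
Require -9*contact_cap - 3 ≥ -57, so contact_cap ≤ 6.
The largest integer in [1, 12] satisfying this is 6.

contact_cap = 6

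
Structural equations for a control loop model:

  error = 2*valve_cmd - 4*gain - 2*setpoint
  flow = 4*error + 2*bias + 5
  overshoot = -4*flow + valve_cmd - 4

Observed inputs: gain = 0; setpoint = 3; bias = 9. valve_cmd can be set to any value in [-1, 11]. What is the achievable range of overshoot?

Substituting into the error equation gives error = 2*valve_cmd - 6.
Substituting into the flow equation gives flow = 8*valve_cmd - 1.
Substituting into the overshoot equation gives overshoot = -31*valve_cmd.
Linear in valve_cmd, so extremes are at the endpoints: valve_cmd = -1 gives overshoot = 31; valve_cmd = 11 gives overshoot = -341.

-341 to 31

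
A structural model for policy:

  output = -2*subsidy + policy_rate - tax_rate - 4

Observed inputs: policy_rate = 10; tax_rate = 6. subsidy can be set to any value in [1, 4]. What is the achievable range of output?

Substituting into the output equation gives output = -2*subsidy.
Linear in subsidy, so extremes are at the endpoints: subsidy = 1 gives output = -2; subsidy = 4 gives output = -8.

-8 to -2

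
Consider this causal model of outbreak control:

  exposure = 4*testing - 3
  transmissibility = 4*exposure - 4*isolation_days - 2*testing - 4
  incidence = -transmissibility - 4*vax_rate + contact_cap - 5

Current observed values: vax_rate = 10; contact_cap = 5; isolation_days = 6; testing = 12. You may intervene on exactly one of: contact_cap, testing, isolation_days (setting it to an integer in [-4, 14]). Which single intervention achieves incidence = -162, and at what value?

set contact_cap = 11

Intervening on contact_cap: with other inputs at their observed values, incidence = contact_cap - 173. Solving for -162 gives contact_cap = 11, within [-4, 14].
Intervening on testing: incidence = -14*testing. Reaching -162 requires testing = 81/7, not an integer.
Intervening on isolation_days: incidence = 4*isolation_days - 192. Reaching -162 requires isolation_days = 15/2, not an integer.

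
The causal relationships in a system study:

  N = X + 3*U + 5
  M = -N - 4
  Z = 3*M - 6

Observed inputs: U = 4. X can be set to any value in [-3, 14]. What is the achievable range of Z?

Substituting into the N equation gives N = X + 17.
So M = -X - 21.
So Z = -3*X - 69.
Linear in X, so extremes are at the endpoints: X = -3 gives Z = -60; X = 14 gives Z = -111.

-111 to -60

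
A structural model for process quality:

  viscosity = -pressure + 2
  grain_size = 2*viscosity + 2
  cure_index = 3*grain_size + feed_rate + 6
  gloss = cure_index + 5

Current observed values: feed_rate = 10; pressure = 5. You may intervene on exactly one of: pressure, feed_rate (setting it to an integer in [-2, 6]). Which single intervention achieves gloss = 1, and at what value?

set feed_rate = 2

Intervening on pressure: gloss = -6*pressure + 39. Reaching 1 requires pressure = 19/3, not an integer.
Intervening on feed_rate: with other inputs at their observed values, gloss = feed_rate - 1. Solving for 1 gives feed_rate = 2, within [-2, 6].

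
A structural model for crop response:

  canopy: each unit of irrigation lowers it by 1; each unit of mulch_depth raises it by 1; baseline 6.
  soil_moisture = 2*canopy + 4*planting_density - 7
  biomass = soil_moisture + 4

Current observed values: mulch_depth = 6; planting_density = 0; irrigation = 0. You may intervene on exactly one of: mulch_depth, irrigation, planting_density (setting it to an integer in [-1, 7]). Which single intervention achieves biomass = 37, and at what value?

Intervening on mulch_depth: biomass = 2*mulch_depth + 9. Reaching 37 requires mulch_depth = 14, outside [-1, 7].
Intervening on irrigation: biomass = -2*irrigation + 21. Reaching 37 requires irrigation = -8, outside [-1, 7].
Intervening on planting_density: with other inputs at their observed values, biomass = 4*planting_density + 21. Solving for 37 gives planting_density = 4, within [-1, 7].

set planting_density = 4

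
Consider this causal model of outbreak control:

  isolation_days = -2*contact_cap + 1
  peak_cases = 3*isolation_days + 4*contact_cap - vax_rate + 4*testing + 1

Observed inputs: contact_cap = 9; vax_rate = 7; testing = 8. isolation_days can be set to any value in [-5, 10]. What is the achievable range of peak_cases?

Intervening on isolation_days fixes its value directly, overriding its dependence on contact_cap.
Substituting into the peak_cases equation gives peak_cases = 3*isolation_days + 62.
Linear in isolation_days, so extremes are at the endpoints: isolation_days = -5 gives peak_cases = 47; isolation_days = 10 gives peak_cases = 92.

47 to 92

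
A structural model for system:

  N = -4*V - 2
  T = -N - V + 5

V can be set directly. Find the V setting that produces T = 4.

V = -1

Substituting into the T equation gives T = 3*V + 7.
Solve 3*V + 7 = 4: V = (4 - 7) / 3 = -1.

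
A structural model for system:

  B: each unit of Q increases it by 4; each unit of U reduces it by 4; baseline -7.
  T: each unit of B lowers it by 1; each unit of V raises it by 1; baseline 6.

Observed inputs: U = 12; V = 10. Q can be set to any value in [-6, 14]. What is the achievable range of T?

15 to 95

Substituting into the B equation gives B = 4*Q - 55.
T becomes -4*Q + 71.
Linear in Q, so extremes are at the endpoints: Q = -6 gives T = 95; Q = 14 gives T = 15.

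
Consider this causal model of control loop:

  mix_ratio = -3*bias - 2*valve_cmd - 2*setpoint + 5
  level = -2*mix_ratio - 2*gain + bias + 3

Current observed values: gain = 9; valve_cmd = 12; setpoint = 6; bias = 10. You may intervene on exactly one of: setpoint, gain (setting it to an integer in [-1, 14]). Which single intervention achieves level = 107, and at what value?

Intervening on setpoint: level = 4*setpoint + 93. Reaching 107 requires setpoint = 7/2, not an integer.
Intervening on gain: with other inputs at their observed values, level = -2*gain + 135. Solving for 107 gives gain = 14, within [-1, 14].

set gain = 14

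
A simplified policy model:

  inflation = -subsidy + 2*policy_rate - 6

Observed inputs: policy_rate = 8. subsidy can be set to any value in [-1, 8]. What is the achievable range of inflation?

2 to 11

Substituting into the inflation equation gives inflation = -subsidy + 10.
Linear in subsidy, so extremes are at the endpoints: subsidy = -1 gives inflation = 11; subsidy = 8 gives inflation = 2.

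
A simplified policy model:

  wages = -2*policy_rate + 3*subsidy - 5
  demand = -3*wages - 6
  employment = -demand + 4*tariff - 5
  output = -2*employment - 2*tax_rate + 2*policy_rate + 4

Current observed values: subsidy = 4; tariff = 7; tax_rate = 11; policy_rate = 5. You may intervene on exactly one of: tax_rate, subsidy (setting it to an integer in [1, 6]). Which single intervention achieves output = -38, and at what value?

Intervening on tax_rate: with other inputs at their observed values, output = -2*tax_rate - 26. Solving for -38 gives tax_rate = 6, within [1, 6].
Intervening on subsidy: output = -18*subsidy + 24. Reaching -38 requires subsidy = 31/9, not an integer.

set tax_rate = 6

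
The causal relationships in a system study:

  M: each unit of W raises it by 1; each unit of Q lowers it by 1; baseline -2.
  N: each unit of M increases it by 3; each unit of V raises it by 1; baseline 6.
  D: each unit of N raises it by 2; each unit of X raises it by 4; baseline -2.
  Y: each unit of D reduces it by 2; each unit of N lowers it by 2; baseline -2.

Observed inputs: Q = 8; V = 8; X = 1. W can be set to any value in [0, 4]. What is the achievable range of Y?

18 to 90

Substituting into the M equation gives M = W - 10.
Substituting into the N equation gives N = 3*W - 16.
D becomes 6*W - 30.
So Y = -18*W + 90.
Linear in W, so extremes are at the endpoints: W = 0 gives Y = 90; W = 4 gives Y = 18.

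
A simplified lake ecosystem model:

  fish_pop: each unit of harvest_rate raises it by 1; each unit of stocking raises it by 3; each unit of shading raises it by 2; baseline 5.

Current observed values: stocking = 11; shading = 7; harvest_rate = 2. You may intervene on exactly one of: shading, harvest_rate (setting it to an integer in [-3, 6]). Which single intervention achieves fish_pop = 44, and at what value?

Intervening on shading: with other inputs at their observed values, fish_pop = 2*shading + 40. Solving for 44 gives shading = 2, within [-3, 6].
Intervening on harvest_rate: fish_pop = harvest_rate + 52. Reaching 44 requires harvest_rate = -8, outside [-3, 6].

set shading = 2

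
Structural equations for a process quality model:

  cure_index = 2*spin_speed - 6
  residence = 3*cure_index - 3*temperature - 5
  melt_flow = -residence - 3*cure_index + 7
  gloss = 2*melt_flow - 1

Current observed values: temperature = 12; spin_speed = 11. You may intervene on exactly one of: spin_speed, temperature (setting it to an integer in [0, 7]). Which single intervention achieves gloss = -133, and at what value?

set temperature = 6

Intervening on spin_speed: gloss = -24*spin_speed + 167. Reaching -133 requires spin_speed = 25/2, not an integer.
Intervening on temperature: with other inputs at their observed values, gloss = 6*temperature - 169. Solving for -133 gives temperature = 6, within [0, 7].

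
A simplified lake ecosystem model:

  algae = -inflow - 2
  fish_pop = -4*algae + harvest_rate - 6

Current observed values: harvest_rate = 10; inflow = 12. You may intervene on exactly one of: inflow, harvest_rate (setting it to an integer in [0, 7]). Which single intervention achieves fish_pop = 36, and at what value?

Intervening on inflow: with other inputs at their observed values, fish_pop = 4*inflow + 12. Solving for 36 gives inflow = 6, within [0, 7].
Intervening on harvest_rate: fish_pop = harvest_rate + 50. Reaching 36 requires harvest_rate = -14, outside [0, 7].

set inflow = 6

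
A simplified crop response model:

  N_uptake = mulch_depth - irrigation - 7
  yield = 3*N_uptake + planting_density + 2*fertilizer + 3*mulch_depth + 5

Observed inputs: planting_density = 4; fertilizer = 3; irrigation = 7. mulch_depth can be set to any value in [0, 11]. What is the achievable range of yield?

Substituting into the N_uptake equation gives N_uptake = mulch_depth - 14.
Substituting into the yield equation gives yield = 6*mulch_depth - 27.
Linear in mulch_depth, so extremes are at the endpoints: mulch_depth = 0 gives yield = -27; mulch_depth = 11 gives yield = 39.

-27 to 39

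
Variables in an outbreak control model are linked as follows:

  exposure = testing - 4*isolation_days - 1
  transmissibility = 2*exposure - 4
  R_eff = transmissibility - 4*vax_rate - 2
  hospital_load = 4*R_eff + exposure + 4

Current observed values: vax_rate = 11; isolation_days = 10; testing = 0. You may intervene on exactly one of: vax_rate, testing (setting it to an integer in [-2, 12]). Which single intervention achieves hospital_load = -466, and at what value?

set testing = 11

Intervening on vax_rate: hospital_load = -16*vax_rate - 389. Reaching -466 requires vax_rate = 77/16, not an integer.
Intervening on testing: with other inputs at their observed values, hospital_load = 9*testing - 565. Solving for -466 gives testing = 11, within [-2, 12].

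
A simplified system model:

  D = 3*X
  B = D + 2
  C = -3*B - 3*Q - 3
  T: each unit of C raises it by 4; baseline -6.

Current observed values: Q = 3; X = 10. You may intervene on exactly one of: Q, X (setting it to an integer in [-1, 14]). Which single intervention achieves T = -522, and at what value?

set Q = 10

Intervening on Q: with other inputs at their observed values, T = -12*Q - 402. Solving for -522 gives Q = 10, within [-1, 14].
Intervening on X: T = -36*X - 78. Reaching -522 requires X = 37/3, not an integer.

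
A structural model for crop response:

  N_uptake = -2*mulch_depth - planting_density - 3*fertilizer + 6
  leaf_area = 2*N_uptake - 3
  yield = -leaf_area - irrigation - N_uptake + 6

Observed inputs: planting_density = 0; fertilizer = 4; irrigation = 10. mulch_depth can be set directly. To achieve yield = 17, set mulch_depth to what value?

mulch_depth = 0

Substituting into the N_uptake equation gives N_uptake = -2*mulch_depth - 6.
So leaf_area = -4*mulch_depth - 15.
So yield = 6*mulch_depth + 17.
Solve 6*mulch_depth + 17 = 17: mulch_depth = (17 - 17) / 6 = 0.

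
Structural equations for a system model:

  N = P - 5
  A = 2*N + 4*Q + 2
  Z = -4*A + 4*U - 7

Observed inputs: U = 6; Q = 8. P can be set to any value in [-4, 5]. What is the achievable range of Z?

Substituting into the A equation gives A = 2*P + 24.
Substituting into the Z equation gives Z = -8*P - 79.
Linear in P, so extremes are at the endpoints: P = -4 gives Z = -47; P = 5 gives Z = -119.

-119 to -47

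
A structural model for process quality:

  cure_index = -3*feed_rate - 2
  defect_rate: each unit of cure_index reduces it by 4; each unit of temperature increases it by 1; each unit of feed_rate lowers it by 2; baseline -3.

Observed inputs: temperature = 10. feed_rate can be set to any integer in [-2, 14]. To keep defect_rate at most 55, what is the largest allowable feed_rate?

feed_rate = 4

Substituting into the defect_rate equation gives defect_rate = 10*feed_rate + 15.
Require 10*feed_rate + 15 ≤ 55, so feed_rate ≤ 4.
The largest integer in [-2, 14] satisfying this is 4.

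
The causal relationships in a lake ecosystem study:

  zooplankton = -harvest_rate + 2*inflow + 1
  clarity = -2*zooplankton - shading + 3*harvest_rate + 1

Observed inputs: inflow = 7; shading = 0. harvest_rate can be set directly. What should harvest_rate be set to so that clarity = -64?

harvest_rate = -7

Substituting into the zooplankton equation gives zooplankton = -harvest_rate + 15.
Substituting into the clarity equation gives clarity = 5*harvest_rate - 29.
Solve 5*harvest_rate - 29 = -64: harvest_rate = (-64 + 29) / 5 = -7.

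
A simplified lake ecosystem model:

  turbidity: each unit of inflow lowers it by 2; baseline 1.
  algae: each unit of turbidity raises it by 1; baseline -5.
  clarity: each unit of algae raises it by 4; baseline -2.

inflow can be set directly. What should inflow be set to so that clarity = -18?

Substituting into the algae equation gives algae = -2*inflow - 4.
clarity becomes -8*inflow - 18.
Solve -8*inflow - 18 = -18: inflow = (-18 + 18) / -8 = 0.

inflow = 0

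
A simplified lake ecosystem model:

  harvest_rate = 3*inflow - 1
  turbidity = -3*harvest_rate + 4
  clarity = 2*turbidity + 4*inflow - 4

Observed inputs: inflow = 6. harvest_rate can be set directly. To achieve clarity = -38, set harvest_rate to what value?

harvest_rate = 11

Intervening on harvest_rate fixes its value directly, overriding its dependence on inflow.
Substituting into the clarity equation gives clarity = -6*harvest_rate + 28.
Solve -6*harvest_rate + 28 = -38: harvest_rate = (-38 - 28) / -6 = 11.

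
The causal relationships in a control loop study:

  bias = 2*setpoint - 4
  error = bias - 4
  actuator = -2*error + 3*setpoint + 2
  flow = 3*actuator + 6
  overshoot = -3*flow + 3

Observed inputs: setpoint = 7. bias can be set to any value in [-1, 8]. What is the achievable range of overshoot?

-312 to -150

Intervening on bias fixes its value directly, overriding its dependence on setpoint.
Substituting into the actuator equation gives actuator = -2*bias + 31.
This gives flow = -6*bias + 99.
Substituting into the overshoot equation gives overshoot = 18*bias - 294.
Linear in bias, so extremes are at the endpoints: bias = -1 gives overshoot = -312; bias = 8 gives overshoot = -150.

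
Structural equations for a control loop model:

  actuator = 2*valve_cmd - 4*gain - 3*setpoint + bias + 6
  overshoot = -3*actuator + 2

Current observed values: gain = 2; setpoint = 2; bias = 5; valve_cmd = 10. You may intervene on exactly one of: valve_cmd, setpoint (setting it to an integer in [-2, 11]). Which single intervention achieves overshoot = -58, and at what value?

Intervening on valve_cmd: overshoot = -6*valve_cmd + 11. Reaching -58 requires valve_cmd = 23/2, not an integer.
Intervening on setpoint: with other inputs at their observed values, overshoot = 9*setpoint - 67. Solving for -58 gives setpoint = 1, within [-2, 11].

set setpoint = 1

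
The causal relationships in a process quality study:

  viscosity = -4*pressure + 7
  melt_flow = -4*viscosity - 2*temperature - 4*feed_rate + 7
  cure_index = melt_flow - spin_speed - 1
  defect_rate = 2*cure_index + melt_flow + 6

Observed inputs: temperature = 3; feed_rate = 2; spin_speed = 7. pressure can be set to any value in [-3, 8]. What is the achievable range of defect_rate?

Substituting into the melt_flow equation gives melt_flow = 16*pressure - 35.
Substituting into the cure_index equation gives cure_index = 16*pressure - 43.
Substituting into the defect_rate equation gives defect_rate = 48*pressure - 115.
Linear in pressure, so extremes are at the endpoints: pressure = -3 gives defect_rate = -259; pressure = 8 gives defect_rate = 269.

-259 to 269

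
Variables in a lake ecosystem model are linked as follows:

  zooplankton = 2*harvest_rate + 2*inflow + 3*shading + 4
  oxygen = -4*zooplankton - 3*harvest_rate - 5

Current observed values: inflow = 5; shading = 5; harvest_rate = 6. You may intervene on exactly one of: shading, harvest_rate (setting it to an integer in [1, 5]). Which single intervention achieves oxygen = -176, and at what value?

Intervening on shading: oxygen = -12*shading - 127. Reaching -176 requires shading = 49/12, not an integer.
Intervening on harvest_rate: with other inputs at their observed values, oxygen = -11*harvest_rate - 121. Solving for -176 gives harvest_rate = 5, within [1, 5].

set harvest_rate = 5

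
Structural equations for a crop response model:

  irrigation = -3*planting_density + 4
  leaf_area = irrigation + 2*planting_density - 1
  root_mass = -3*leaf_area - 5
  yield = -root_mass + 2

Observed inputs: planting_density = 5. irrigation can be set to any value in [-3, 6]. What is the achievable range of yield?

Intervening on irrigation fixes its value directly, overriding its dependence on planting_density.
Substituting into the leaf_area equation gives leaf_area = irrigation + 9.
So root_mass = -3*irrigation - 32.
Substituting into the yield equation gives yield = 3*irrigation + 34.
Linear in irrigation, so extremes are at the endpoints: irrigation = -3 gives yield = 25; irrigation = 6 gives yield = 52.

25 to 52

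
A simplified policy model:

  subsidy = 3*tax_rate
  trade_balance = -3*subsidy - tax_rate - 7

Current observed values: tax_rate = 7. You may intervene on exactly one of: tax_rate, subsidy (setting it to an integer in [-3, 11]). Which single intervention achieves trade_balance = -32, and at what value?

Intervening on tax_rate: trade_balance = -10*tax_rate - 7. Reaching -32 requires tax_rate = 5/2, not an integer.
Intervening on subsidy: with other inputs at their observed values, trade_balance = -3*subsidy - 14. Solving for -32 gives subsidy = 6, within [-3, 11].

set subsidy = 6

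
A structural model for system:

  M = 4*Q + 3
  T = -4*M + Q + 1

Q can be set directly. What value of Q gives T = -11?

Substituting into the T equation gives T = -15*Q - 11.
Solve -15*Q - 11 = -11: Q = (-11 + 11) / -15 = 0.

Q = 0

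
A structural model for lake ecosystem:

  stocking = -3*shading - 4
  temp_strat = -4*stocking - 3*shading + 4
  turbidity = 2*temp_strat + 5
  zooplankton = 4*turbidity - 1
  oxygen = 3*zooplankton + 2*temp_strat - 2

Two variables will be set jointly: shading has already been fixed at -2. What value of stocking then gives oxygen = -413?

stocking = 7

With shading held at -2:
Intervening on stocking fixes its value directly, overriding its dependence on shading.
Substituting into the temp_strat equation gives temp_strat = -4*stocking + 10.
Substituting into the turbidity equation gives turbidity = -8*stocking + 25.
Substituting into the zooplankton equation gives zooplankton = -32*stocking + 99.
So oxygen = -104*stocking + 315.
Solve -104*stocking + 315 = -413: stocking = (-413 - 315) / -104 = 7.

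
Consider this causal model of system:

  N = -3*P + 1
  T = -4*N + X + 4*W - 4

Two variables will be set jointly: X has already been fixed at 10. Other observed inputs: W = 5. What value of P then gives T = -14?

With X held at 10:
Substituting into the T equation gives T = 12*P + 22.
Solve 12*P + 22 = -14: P = (-14 - 22) / 12 = -3.

P = -3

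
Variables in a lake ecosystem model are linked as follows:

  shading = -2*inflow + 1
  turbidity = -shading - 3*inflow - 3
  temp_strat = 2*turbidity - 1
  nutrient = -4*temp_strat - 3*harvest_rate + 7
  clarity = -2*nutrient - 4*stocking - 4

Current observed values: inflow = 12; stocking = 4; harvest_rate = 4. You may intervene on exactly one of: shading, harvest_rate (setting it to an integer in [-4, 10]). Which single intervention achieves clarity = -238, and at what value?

set harvest_rate = 10

Intervening on shading: clarity = -16*shading - 642. Reaching -238 requires shading = -101/4, not an integer.
Intervening on harvest_rate: with other inputs at their observed values, clarity = 6*harvest_rate - 298. Solving for -238 gives harvest_rate = 10, within [-4, 10].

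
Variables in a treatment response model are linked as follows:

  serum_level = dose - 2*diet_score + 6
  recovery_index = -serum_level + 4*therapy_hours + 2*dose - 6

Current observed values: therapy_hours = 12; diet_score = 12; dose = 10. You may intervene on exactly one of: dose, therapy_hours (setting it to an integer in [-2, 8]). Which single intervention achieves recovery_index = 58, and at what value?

Intervening on dose: with other inputs at their observed values, recovery_index = dose + 60. Solving for 58 gives dose = -2, within [-2, 8].
Intervening on therapy_hours: recovery_index = 4*therapy_hours + 22. Reaching 58 requires therapy_hours = 9, outside [-2, 8].

set dose = -2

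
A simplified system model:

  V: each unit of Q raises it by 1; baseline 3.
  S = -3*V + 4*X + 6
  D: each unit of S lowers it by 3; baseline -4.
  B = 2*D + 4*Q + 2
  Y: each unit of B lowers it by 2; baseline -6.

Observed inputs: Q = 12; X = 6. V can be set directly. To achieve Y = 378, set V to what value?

Intervening on V fixes its value directly, overriding its dependence on Q.
Substituting into the S equation gives S = -3*V + 30.
Substituting into the D equation gives D = 9*V - 94.
B becomes 18*V - 138.
Y becomes -36*V + 270.
Solve -36*V + 270 = 378: V = (378 - 270) / -36 = -3.

V = -3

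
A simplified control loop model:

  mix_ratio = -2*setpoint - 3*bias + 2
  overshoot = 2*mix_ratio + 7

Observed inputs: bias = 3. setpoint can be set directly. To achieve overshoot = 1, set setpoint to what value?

setpoint = -2

Substituting into the mix_ratio equation gives mix_ratio = -2*setpoint - 7.
Substituting into the overshoot equation gives overshoot = -4*setpoint - 7.
Solve -4*setpoint - 7 = 1: setpoint = (1 + 7) / -4 = -2.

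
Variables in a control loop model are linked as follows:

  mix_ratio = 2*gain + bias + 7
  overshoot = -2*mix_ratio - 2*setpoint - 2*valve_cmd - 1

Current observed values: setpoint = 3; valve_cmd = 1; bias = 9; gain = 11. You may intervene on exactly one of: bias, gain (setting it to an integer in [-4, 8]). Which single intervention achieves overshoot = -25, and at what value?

Intervening on bias: overshoot = -2*bias - 67. Reaching -25 requires bias = -21, outside [-4, 8].
Intervening on gain: with other inputs at their observed values, overshoot = -4*gain - 41. Solving for -25 gives gain = -4, within [-4, 8].

set gain = -4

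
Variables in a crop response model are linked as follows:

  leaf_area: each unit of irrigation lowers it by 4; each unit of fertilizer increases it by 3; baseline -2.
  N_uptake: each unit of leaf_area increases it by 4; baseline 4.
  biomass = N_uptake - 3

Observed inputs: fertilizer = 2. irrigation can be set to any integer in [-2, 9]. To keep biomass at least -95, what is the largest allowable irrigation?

irrigation = 7

Substituting into the leaf_area equation gives leaf_area = -4*irrigation + 4.
Substituting into the N_uptake equation gives N_uptake = -16*irrigation + 20.
Substituting into the biomass equation gives biomass = -16*irrigation + 17.
Require -16*irrigation + 17 ≥ -95, so irrigation ≤ 7.
The largest integer in [-2, 9] satisfying this is 7.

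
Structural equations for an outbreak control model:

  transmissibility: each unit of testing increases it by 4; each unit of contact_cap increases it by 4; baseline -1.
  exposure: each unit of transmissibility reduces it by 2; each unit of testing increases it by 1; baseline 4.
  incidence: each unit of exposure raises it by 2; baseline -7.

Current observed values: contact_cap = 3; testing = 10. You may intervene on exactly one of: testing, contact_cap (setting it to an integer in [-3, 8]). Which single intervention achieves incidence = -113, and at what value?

Intervening on testing: with other inputs at their observed values, incidence = -14*testing - 43. Solving for -113 gives testing = 5, within [-3, 8].
Intervening on contact_cap: incidence = -16*contact_cap - 135. Reaching -113 requires contact_cap = -11/8, not an integer.

set testing = 5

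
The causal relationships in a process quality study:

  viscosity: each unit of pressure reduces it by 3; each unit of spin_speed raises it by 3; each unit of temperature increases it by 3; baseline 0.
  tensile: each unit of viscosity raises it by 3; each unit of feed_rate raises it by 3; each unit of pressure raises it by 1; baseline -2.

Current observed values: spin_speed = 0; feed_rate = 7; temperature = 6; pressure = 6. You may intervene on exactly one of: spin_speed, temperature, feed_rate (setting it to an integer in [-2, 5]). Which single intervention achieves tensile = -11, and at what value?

set temperature = 2

Intervening on spin_speed: tensile = 9*spin_speed + 25. Reaching -11 requires spin_speed = -4, outside [-2, 5].
Intervening on temperature: with other inputs at their observed values, tensile = 9*temperature - 29. Solving for -11 gives temperature = 2, within [-2, 5].
Intervening on feed_rate: tensile = 3*feed_rate + 4. Reaching -11 requires feed_rate = -5, outside [-2, 5].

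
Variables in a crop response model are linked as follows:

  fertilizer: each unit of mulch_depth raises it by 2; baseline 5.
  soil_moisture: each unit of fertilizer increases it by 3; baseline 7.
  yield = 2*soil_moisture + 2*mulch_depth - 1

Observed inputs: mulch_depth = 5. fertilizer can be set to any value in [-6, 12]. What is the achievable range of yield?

Intervening on fertilizer fixes its value directly, overriding its dependence on mulch_depth.
Substituting into the yield equation gives yield = 6*fertilizer + 23.
Linear in fertilizer, so extremes are at the endpoints: fertilizer = -6 gives yield = -13; fertilizer = 12 gives yield = 95.

-13 to 95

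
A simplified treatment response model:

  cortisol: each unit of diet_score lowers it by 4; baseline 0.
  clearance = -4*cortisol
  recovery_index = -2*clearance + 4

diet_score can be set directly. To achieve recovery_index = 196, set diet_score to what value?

Substituting into the clearance equation gives clearance = 16*diet_score.
Substituting into the recovery_index equation gives recovery_index = -32*diet_score + 4.
Solve -32*diet_score + 4 = 196: diet_score = (196 - 4) / -32 = -6.

diet_score = -6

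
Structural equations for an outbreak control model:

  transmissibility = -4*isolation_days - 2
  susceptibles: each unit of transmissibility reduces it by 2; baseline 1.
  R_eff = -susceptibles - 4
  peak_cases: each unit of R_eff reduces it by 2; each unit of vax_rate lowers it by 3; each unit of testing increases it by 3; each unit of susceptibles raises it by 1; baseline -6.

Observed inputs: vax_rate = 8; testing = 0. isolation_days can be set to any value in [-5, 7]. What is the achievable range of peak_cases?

Substituting into the susceptibles equation gives susceptibles = 8*isolation_days + 5.
Substituting into the R_eff equation gives R_eff = -8*isolation_days - 9.
Substituting into the peak_cases equation gives peak_cases = 24*isolation_days - 7.
Linear in isolation_days, so extremes are at the endpoints: isolation_days = -5 gives peak_cases = -127; isolation_days = 7 gives peak_cases = 161.

-127 to 161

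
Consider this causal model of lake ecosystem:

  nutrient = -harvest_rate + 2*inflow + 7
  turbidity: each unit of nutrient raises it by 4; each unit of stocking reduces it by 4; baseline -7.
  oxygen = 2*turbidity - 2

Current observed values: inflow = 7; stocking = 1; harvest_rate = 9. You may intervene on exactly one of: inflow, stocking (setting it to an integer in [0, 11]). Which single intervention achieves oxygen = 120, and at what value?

set inflow = 10

Intervening on inflow: with other inputs at their observed values, oxygen = 16*inflow - 40. Solving for 120 gives inflow = 10, within [0, 11].
Intervening on stocking: oxygen = -8*stocking + 80. Reaching 120 requires stocking = -5, outside [0, 11].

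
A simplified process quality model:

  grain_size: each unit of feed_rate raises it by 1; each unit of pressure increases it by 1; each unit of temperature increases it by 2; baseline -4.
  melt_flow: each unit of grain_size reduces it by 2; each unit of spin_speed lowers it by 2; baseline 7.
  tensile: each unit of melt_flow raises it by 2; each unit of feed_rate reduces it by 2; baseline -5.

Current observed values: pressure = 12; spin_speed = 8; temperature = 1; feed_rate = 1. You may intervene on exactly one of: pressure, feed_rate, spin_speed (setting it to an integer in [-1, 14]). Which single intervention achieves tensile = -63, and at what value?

Intervening on pressure: tensile = -4*pressure - 21. Reaching -63 requires pressure = 21/2, not an integer.
Intervening on feed_rate: with other inputs at their observed values, tensile = -6*feed_rate - 63. Solving for -63 gives feed_rate = 0, within [-1, 14].
Intervening on spin_speed: tensile = -4*spin_speed - 37. Reaching -63 requires spin_speed = 13/2, not an integer.

set feed_rate = 0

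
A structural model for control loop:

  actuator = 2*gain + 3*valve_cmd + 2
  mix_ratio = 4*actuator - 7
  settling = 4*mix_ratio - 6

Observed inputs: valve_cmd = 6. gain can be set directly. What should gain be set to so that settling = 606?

Substituting into the actuator equation gives actuator = 2*gain + 20.
Substituting into the mix_ratio equation gives mix_ratio = 8*gain + 73.
Substituting into the settling equation gives settling = 32*gain + 286.
Solve 32*gain + 286 = 606: gain = (606 - 286) / 32 = 10.

gain = 10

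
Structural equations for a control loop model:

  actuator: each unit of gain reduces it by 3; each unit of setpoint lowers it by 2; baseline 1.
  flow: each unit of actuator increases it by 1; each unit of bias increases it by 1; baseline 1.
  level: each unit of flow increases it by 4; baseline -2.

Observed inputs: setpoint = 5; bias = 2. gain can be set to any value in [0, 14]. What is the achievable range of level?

-194 to -26

Substituting into the actuator equation gives actuator = -3*gain - 9.
This gives flow = -3*gain - 6.
Substituting into the level equation gives level = -12*gain - 26.
Linear in gain, so extremes are at the endpoints: gain = 0 gives level = -26; gain = 14 gives level = -194.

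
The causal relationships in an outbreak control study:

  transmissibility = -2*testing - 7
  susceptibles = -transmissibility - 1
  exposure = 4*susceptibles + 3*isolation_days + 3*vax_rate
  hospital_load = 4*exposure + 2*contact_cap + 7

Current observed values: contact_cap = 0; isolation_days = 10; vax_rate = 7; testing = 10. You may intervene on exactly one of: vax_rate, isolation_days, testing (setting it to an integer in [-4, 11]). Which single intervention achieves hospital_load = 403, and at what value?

set testing = 3

Intervening on vax_rate: hospital_load = 12*vax_rate + 543. Reaching 403 requires vax_rate = -35/3, not an integer.
Intervening on isolation_days: hospital_load = 12*isolation_days + 507. Reaching 403 requires isolation_days = -26/3, not an integer.
Intervening on testing: with other inputs at their observed values, hospital_load = 32*testing + 307. Solving for 403 gives testing = 3, within [-4, 11].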